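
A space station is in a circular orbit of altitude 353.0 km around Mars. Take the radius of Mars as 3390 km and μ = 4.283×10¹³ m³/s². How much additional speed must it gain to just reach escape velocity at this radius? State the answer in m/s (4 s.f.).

Δv ≈ 1401 m/s

r = 3390 + 353.0 = 3743.0 km = 3.7430×10⁶ m.
Circular speed v_c = √(μ/r) = 3383 m/s.
Escape speed v_esc = √(2μ/r) = √2 × v_c = 4784 m/s.
Δv = v_esc − v_c = 1401 m/s.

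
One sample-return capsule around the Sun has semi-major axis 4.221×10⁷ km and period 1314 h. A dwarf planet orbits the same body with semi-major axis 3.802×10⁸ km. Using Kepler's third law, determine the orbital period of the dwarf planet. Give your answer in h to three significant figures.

Kepler's third law: T² ∝ a³, so T₂ = T₁ (a₂/a₁)^(3/2).
a₂/a₁ = 9.007, (a₂/a₁)^(3/2) = 27.03.
T₂ = 1314 × 27.03 = 35520 h.

T₂ ≈ 35500 h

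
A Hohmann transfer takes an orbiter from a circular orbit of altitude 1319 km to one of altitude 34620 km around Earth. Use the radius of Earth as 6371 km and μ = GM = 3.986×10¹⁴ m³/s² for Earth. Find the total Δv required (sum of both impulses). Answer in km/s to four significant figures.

r₁ = 6371 + 1319 = 7690.0 km = 7.6900×10⁶ m.
r₂ = 6371 + 34620 = 40991 km = 4.0991×10⁷ m.
Transfer ellipse a_t = (r₁ + r₂)/2 = 2.434×10⁷ m.
At r₁: circular v_c1 = √(μ/r₁) = 7200 m/s; transfer-perigee v_p = √[μ(2/r₁ − 1/a_t)] = 9343 m/s.
Δv₁ = v_p − v_c1 = 2143 m/s.
At r₂: circular v_c2 = √(μ/r₂) = 3118 m/s; transfer-apogee v_a = √[μ(2/r₂ − 1/a_t)] = 1753 m/s.
Δv₂ = v_c2 − v_a = 1366 m/s.
Total Δv = Δv₁ + Δv₂ = 3509 m/s = 3.509 km/s.

Δv_total ≈ 3.509 km/s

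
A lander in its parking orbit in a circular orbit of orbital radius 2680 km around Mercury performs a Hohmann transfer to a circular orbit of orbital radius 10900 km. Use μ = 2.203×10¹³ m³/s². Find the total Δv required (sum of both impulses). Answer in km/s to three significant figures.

Δv_total ≈ 1.29 km/s

r₁ = 2680 km = 2.680×10⁶ m.
r₂ = 10900 km = 1.090×10⁷ m.
Transfer ellipse a_t = (r₁ + r₂)/2 = 6.790×10⁶ m.
At r₁: circular v_c1 = √(μ/r₁) = 2867 m/s; transfer-periherm v_p = √[μ(2/r₁ − 1/a_t)] = 3633 m/s.
Δv₁ = v_p − v_c1 = 765.5 m/s.
At r₂: circular v_c2 = √(μ/r₂) = 1422 m/s; transfer-apoherm v_a = √[μ(2/r₂ − 1/a_t)] = 893.2 m/s.
Δv₂ = v_c2 − v_a = 528.5 m/s.
Total Δv = Δv₁ + Δv₂ = 1294 m/s = 1.294 km/s.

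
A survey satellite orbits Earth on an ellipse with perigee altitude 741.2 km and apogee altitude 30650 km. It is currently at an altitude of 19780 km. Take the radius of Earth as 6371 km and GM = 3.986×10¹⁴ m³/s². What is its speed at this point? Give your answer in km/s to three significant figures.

r_p = 6371 + 741.2 = 7112.2 km = 7.1122×10⁶ m.
r_a = 6371 + 30650 = 37021 km = 3.7021×10⁷ m.
r = 6371 + 19780 = 26151 km = 2.615×10⁷ m.
Semi-major axis a = (r_p + r_a)/2 = 22067 km = 2.207×10⁷ m.
Vis-viva: v² = μ(2/r − 1/a) = 3.986×10¹⁴ × (7.648×10⁻⁸ − 4.532×10⁻⁸) = 1.242×10⁷ m²/s².
v = 3524 m/s = 3.524 km/s.

v ≈ 3.52 km/s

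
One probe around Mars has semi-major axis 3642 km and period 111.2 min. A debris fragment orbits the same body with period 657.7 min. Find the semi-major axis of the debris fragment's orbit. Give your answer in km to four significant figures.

Kepler's third law: a³ ∝ T², so a₂ = a₁ (T₂/T₁)^(2/3).
T₂/T₁ = 5.915, (T₂/T₁)^(2/3) = 3.271.
a₂ = 3642 × 3.271 = 11910 km.

a₂ ≈ 11910 km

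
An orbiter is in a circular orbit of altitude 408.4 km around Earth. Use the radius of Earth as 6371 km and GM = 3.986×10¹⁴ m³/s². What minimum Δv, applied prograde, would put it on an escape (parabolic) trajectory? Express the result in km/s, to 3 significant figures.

Δv ≈ 3.18 km/s

r = 6371 + 408.4 = 6779.4 km = 6.7794×10⁶ m.
Circular speed v_c = √(μ/r) = 7668 m/s.
Escape speed v_esc = √(2μ/r) = √2 × v_c = 10840 m/s.
Δv = v_esc − v_c = 3176 m/s = 3.176 km/s.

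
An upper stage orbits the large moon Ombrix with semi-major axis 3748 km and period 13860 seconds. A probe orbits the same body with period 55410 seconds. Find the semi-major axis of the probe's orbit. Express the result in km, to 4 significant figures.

a₂ ≈ 9441 km

Kepler's third law: a³ ∝ T², so a₂ = a₁ (T₂/T₁)^(2/3).
T₂/T₁ = 3.998, (T₂/T₁)^(2/3) = 2.519.
a₂ = 3748 × 2.519 = 9441 km.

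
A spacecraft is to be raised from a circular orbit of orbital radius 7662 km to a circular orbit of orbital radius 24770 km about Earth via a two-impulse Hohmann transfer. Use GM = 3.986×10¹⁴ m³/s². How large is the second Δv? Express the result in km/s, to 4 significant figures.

Δv ≈ 1.254 km/s

r₁ = 7662 km = 7.662×10⁶ m.
r₂ = 24770 km = 2.477×10⁷ m.
Transfer ellipse a_t = (r₁ + r₂)/2 = 1.622×10⁷ m.
At r₁: circular v_c1 = √(μ/r₁) = 7213 m/s; transfer-perigee v_p = √[μ(2/r₁ − 1/a_t)] = 8914 m/s.
At r₂: circular v_c2 = √(μ/r₂) = 4011 m/s; transfer-apogee v_a = √[μ(2/r₂ − 1/a_t)] = 2757 m/s.
Δv₂ = v_c2 − v_a = 1254 m/s.
= 1.254 km/s.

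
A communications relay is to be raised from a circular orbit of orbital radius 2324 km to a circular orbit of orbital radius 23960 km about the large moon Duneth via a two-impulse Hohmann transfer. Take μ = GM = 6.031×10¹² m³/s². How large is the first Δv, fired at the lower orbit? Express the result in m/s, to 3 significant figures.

r₁ = 2324 km = 2.324×10⁶ m.
r₂ = 23960 km = 2.396×10⁷ m.
Transfer ellipse a_t = (r₁ + r₂)/2 = 1.314×10⁷ m.
At r₁: circular v_c1 = √(μ/r₁) = 1611 m/s; transfer-periapsis v_p = √[μ(2/r₁ − 1/a_t)] = 2175 m/s.
Δv₁ = v_p − v_c1 = 564.2 m/s.

Δv ≈ 564 m/s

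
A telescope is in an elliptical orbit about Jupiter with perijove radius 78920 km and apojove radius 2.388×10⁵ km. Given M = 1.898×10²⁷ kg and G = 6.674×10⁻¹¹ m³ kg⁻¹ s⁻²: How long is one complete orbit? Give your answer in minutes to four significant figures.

μ = GM = 6.674×10⁻¹¹ × 1.898×10²⁷ = 1.267×10¹⁷ m³/s².
Semi-major axis a = (r_p + r_a)/2 = (78920 + 2.3880×10⁵)/2 = 1.5886×10⁵ km = 1.589×10⁸ m.
By Kepler's third law T = 2π√(a³/μ) = 2π × 5.626×10³ = 3.535×10⁴ s.
= 589.1 minutes.

T ≈ 589.1 minutes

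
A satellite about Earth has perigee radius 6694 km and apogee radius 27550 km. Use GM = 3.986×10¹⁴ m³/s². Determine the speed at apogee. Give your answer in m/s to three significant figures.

v ≈ 2380 m/s

Semi-major axis a = (r_p + r_a)/2 = 17122 km = 1.712×10⁷ m.
Vis-viva: v² = μ(2/r − 1/a) = 3.986×10¹⁴ × (7.260×10⁻⁸ − 5.840×10⁻⁸) = 5.656×10⁶ m²/s².
v = 2378 m/s.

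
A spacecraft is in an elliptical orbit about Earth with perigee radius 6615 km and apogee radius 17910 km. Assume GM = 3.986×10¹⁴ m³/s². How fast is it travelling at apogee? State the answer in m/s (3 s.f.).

Semi-major axis a = (r_p + r_a)/2 = 12262 km = 1.226×10⁷ m.
Vis-viva: v² = μ(2/r − 1/a) = 3.986×10¹⁴ × (1.117×10⁻⁷ − 8.155×10⁻⁸) = 1.201×10⁷ m²/s².
v = 3465 m/s.

v ≈ 3460 m/s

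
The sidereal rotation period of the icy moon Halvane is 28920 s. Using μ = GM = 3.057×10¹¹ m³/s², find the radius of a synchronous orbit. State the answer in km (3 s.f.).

A synchronous orbit has period T, so by Kepler's third law a = (μT²/4π²)^(1/3).
μT²/4π² = 3.057×10¹¹ × (2.892×10⁴)² / 39.48 = 6.476×10¹⁸ m³.
a = 1.864×10⁶ m = 1864.0 km.

r_sync ≈ 1860 km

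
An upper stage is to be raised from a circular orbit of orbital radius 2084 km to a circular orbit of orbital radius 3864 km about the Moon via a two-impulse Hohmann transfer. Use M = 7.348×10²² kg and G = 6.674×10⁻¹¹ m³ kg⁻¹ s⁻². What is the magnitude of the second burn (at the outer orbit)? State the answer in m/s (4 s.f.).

μ = GM = 6.674×10⁻¹¹ × 7.348×10²² = 4.904×10¹² m³/s².
r₁ = 2084 km = 2.084×10⁶ m.
r₂ = 3864 km = 3.864×10⁶ m.
Transfer ellipse a_t = (r₁ + r₂)/2 = 2.974×10⁶ m.
At r₁: circular v_c1 = √(μ/r₁) = 1534 m/s; transfer-perilune v_p = √[μ(2/r₁ − 1/a_t)] = 1749 m/s.
At r₂: circular v_c2 = √(μ/r₂) = 1127 m/s; transfer-apolune v_a = √[μ(2/r₂ − 1/a_t)] = 943.1 m/s.
Δv₂ = v_c2 − v_a = 183.5 m/s.

Δv ≈ 183.5 m/s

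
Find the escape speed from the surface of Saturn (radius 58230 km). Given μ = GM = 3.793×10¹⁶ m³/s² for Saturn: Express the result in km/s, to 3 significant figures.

v_esc ≈ 36.1 km/s

r = R = 5.823×10⁷ m.
Escape speed v_esc = √(2μ/r) = √(2 × 3.793×10¹⁶ / 5.823×10⁷) = √(1.303×10⁹) = 36090 m/s.
= 36.09 km/s.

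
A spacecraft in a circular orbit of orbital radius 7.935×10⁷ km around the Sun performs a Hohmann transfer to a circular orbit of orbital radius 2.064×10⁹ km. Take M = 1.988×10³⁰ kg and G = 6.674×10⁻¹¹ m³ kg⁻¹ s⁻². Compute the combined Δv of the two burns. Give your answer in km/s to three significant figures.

Δv_total ≈ 21.7 km/s

μ = GM = 6.674×10⁻¹¹ × 1.988×10³⁰ = 1.327×10²⁰ m³/s².
r₁ = 7.935×10⁷ km = 7.935×10¹⁰ m.
r₂ = 2.064×10⁹ km = 2.064×10¹² m.
Transfer ellipse a_t = (r₁ + r₂)/2 = 1.072×10¹² m.
At r₁: circular v_c1 = √(μ/r₁) = 40890 m/s; transfer-perihelion v_p = √[μ(2/r₁ − 1/a_t)] = 56750 m/s.
Δv₁ = v_p − v_c1 = 15860 m/s.
At r₂: circular v_c2 = √(μ/r₂) = 8018 m/s; transfer-aphelion v_a = √[μ(2/r₂ − 1/a_t)] = 2182 m/s.
Δv₂ = v_c2 − v_a = 5836 m/s.
Total Δv = Δv₁ + Δv₂ = 21690 m/s = 21.69 km/s.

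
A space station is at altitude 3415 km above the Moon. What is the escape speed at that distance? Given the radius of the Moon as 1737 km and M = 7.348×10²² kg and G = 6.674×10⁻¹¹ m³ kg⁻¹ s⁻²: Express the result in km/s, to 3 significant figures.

v_esc ≈ 1.38 km/s

μ = GM = 6.674×10⁻¹¹ × 7.348×10²² = 4.904×10¹² m³/s².
r = 1737 + 3415 = 5152.0 km = 5.1520×10⁶ m.
Escape speed v_esc = √(2μ/r) = √(2 × 4.904×10¹² / 5.152×10⁶) = √(1.904×10⁶) = 1380 m/s.
= 1.380 km/s.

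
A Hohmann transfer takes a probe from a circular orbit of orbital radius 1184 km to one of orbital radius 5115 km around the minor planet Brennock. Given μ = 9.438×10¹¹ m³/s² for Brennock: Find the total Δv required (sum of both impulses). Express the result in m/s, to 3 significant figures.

Δv_total ≈ 411 m/s

r₁ = 1184 km = 1.184×10⁶ m.
r₂ = 5115 km = 5.115×10⁶ m.
Transfer ellipse a_t = (r₁ + r₂)/2 = 3.150×10⁶ m.
At r₁: circular v_c1 = √(μ/r₁) = 892.8 m/s; transfer-periapsis v_p = √[μ(2/r₁ − 1/a_t)] = 1138 m/s.
Δv₁ = v_p − v_c1 = 245.0 m/s.
At r₂: circular v_c2 = √(μ/r₂) = 429.6 m/s; transfer-apoapsis v_a = √[μ(2/r₂ − 1/a_t)] = 263.4 m/s.
Δv₂ = v_c2 − v_a = 166.2 m/s.
Total Δv = Δv₁ + Δv₂ = 411.2 m/s.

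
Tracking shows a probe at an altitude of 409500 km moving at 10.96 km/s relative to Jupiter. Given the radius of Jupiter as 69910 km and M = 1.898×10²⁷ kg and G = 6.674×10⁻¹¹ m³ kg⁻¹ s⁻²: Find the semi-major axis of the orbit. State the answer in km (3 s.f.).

a ≈ 3.10×10⁵ km

μ = GM = 6.674×10⁻¹¹ × 1.898×10²⁷ = 1.267×10¹⁷ m³/s².
r = 69910 + 409500 = 4.7941×10⁵ km = 4.794×10⁸ m.
Specific orbital energy ε = v²/2 − μ/r = (10960)²/2 − 1.267×10¹⁷/4.794×10⁸ = -2.042×10⁸ J/kg.
Since ε = −μ/(2a), a = −μ/(2ε) = 3.102×10⁸ m = 3.1022×10⁵ km.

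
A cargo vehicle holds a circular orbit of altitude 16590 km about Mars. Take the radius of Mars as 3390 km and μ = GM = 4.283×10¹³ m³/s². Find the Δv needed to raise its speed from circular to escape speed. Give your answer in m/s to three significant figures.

Δv ≈ 606 m/s

r = 3390 + 16590 = 19980 km = 1.9980×10⁷ m.
Circular speed v_c = √(μ/r) = 1464 m/s.
Escape speed v_esc = √(2μ/r) = √2 × v_c = 2071 m/s.
Δv = v_esc − v_c = 606.5 m/s.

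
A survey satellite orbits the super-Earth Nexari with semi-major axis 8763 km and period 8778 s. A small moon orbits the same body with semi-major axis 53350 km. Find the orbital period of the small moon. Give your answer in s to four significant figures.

T₂ ≈ 1.319×10⁵ s

Kepler's third law: T² ∝ a³, so T₂ = T₁ (a₂/a₁)^(3/2).
a₂/a₁ = 6.088, (a₂/a₁)^(3/2) = 15.02.
T₂ = 8778 × 15.02 = 1.319×10⁵ s.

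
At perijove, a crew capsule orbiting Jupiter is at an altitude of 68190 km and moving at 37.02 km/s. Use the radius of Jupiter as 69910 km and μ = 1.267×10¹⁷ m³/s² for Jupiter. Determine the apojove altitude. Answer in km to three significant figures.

r_p = 69910 + 68190 = 1.3810×10⁵ km = 1.381×10⁸ m.
Specific energy ε = v²/2 − μ/r = -2.322×10⁸ J/kg, so a = −μ/(2ε) = 2.728×10⁸ m.
The apsides satisfy r_p + r_a = 2a, so the apojove radius is 2a − r_p = 4.075×10⁸ m = 4.0752×10⁵ km.
Apojove altitude = 4.0752×10⁵ − 69910 = 3.3761×10⁵ km.

apojove altitude ≈ 3.38×10⁵ km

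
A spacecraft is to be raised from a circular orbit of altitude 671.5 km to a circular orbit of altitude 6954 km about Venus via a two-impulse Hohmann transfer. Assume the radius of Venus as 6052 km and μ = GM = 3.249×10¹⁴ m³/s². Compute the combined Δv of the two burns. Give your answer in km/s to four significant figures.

r₁ = 6052 + 671.5 = 6723.5 km = 6.7235×10⁶ m.
r₂ = 6052 + 6954 = 13006 km = 1.3006×10⁷ m.
Transfer ellipse a_t = (r₁ + r₂)/2 = 9.865×10⁶ m.
At r₁: circular v_c1 = √(μ/r₁) = 6951 m/s; transfer-periapsis v_p = √[μ(2/r₁ − 1/a_t)] = 7982 m/s.
Δv₁ = v_p − v_c1 = 1030 m/s.
At r₂: circular v_c2 = √(μ/r₂) = 4998 m/s; transfer-apoapsis v_a = √[μ(2/r₂ − 1/a_t)] = 4126 m/s.
Δv₂ = v_c2 − v_a = 871.8 m/s.
Total Δv = Δv₁ + Δv₂ = 1902 m/s = 1.902 km/s.

Δv_total ≈ 1.902 km/s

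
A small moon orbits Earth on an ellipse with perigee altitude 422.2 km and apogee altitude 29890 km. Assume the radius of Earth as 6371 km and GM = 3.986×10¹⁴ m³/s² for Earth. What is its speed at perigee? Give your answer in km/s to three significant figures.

v ≈ 9.94 km/s

r_p = 6371 + 422.2 = 6793.2 km = 6.7932×10⁶ m.
r_a = 6371 + 29890 = 36261 km = 3.6261×10⁷ m.
Semi-major axis a = (r_p + r_a)/2 = 21527 km = 2.153×10⁷ m.
Vis-viva: v² = μ(2/r − 1/a) = 3.986×10¹⁴ × (2.944×10⁻⁷ − 4.645×10⁻⁸) = 9.884×10⁷ m²/s².
v = 9942 m/s = 9.942 km/s.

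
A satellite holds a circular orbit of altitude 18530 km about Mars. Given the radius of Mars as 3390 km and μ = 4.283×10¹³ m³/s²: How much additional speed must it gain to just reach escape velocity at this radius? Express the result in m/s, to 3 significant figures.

r = 3390 + 18530 = 21920 km = 2.1920×10⁷ m.
Circular speed v_c = √(μ/r) = 1398 m/s.
Escape speed v_esc = √(2μ/r) = √2 × v_c = 1977 m/s.
Δv = v_esc − v_c = 579.0 m/s.

Δv ≈ 579 m/s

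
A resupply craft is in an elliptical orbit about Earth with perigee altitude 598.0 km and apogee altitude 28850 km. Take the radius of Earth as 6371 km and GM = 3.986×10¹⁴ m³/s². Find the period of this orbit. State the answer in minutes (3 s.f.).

T ≈ 508 minutes

r_p = 6371 + 598.0 = 6969.0 km = 6.9690×10⁶ m.
r_a = 6371 + 28850 = 35221 km = 3.5221×10⁷ m.
Semi-major axis a = (r_p + r_a)/2 = (6969.0 + 35221)/2 = 21095 km = 2.110×10⁷ m.
By Kepler's third law T = 2π√(a³/μ) = 2π × 4.853×10³ = 3.049×10⁴ s.
= 508.2 minutes.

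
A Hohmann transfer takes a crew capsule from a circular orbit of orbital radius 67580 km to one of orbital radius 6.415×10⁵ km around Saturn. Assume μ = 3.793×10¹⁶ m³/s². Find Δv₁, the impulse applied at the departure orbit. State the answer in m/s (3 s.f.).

r₁ = 67580 km = 6.758×10⁷ m.
r₂ = 6.415×10⁵ km = 6.415×10⁸ m.
Transfer ellipse a_t = (r₁ + r₂)/2 = 3.545×10⁸ m.
At r₁: circular v_c1 = √(μ/r₁) = 23690 m/s; transfer-perikrone v_p = √[μ(2/r₁ − 1/a_t)] = 31870 m/s.
Δv₁ = v_p − v_c1 = 8177 m/s.

Δv ≈ 8180 m/s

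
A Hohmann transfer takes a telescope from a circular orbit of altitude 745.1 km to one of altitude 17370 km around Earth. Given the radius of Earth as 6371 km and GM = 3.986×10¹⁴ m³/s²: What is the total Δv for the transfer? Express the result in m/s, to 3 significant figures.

Δv_total ≈ 3110 m/s

r₁ = 6371 + 745.1 = 7116.1 km = 7.1161×10⁶ m.
r₂ = 6371 + 17370 = 23741 km = 2.3741×10⁷ m.
Transfer ellipse a_t = (r₁ + r₂)/2 = 1.543×10⁷ m.
At r₁: circular v_c1 = √(μ/r₁) = 7484 m/s; transfer-perigee v_p = √[μ(2/r₁ − 1/a_t)] = 9284 m/s.
Δv₁ = v_p − v_c1 = 1800 m/s.
At r₂: circular v_c2 = √(μ/r₂) = 4098 m/s; transfer-apogee v_a = √[μ(2/r₂ − 1/a_t)] = 2783 m/s.
Δv₂ = v_c2 − v_a = 1315 m/s.
Total Δv = Δv₁ + Δv₂ = 3114 m/s.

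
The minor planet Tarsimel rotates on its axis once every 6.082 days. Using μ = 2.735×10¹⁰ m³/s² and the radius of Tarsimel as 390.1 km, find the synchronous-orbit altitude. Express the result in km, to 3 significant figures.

h_sync ≈ 5370 km

T = 6.082 days = 5.255×10⁵ s.
A synchronous orbit has period T, so by Kepler's third law a = (μT²/4π²)^(1/3).
μT²/4π² = 2.735×10¹⁰ × (5.255×10⁵)² / 39.48 = 1.913×10²⁰ m³.
a = 5.762×10⁶ m = 5762.0 km.
Altitude h = a − R = 5762.0 − 390.1 = 5371.9 km.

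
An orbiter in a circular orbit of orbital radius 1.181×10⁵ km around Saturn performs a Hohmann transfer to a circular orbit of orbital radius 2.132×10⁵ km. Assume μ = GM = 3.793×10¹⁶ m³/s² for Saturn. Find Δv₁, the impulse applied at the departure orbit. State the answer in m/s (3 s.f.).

r₁ = 1.181×10⁵ km = 1.181×10⁸ m.
r₂ = 2.132×10⁵ km = 2.132×10⁸ m.
Transfer ellipse a_t = (r₁ + r₂)/2 = 1.656×10⁸ m.
At r₁: circular v_c1 = √(μ/r₁) = 17920 m/s; transfer-perikrone v_p = √[μ(2/r₁ − 1/a_t)] = 20330 m/s.
Δv₁ = v_p − v_c1 = 2410 m/s.

Δv ≈ 2410 m/s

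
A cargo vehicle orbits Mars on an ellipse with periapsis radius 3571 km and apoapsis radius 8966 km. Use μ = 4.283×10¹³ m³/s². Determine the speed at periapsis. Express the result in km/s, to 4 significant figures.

Semi-major axis a = (r_p + r_a)/2 = 6268.5 km = 6.268×10⁶ m.
Vis-viva: v² = μ(2/r − 1/a) = 4.283×10¹³ × (5.601×10⁻⁷ − 1.595×10⁻⁷) = 1.716×10⁷ m²/s².
v = 4142 m/s = 4.142 km/s.

v ≈ 4.142 km/s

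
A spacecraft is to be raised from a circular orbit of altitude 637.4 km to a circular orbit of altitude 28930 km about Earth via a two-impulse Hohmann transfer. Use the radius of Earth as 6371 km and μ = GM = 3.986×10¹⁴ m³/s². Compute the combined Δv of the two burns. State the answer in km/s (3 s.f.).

Δv_total ≈ 3.63 km/s

r₁ = 6371 + 637.4 = 7008.4 km = 7.0084×10⁶ m.
r₂ = 6371 + 28930 = 35301 km = 3.5301×10⁷ m.
Transfer ellipse a_t = (r₁ + r₂)/2 = 2.115×10⁷ m.
At r₁: circular v_c1 = √(μ/r₁) = 7542 m/s; transfer-perigee v_p = √[μ(2/r₁ − 1/a_t)] = 9742 m/s.
Δv₁ = v_p − v_c1 = 2201 m/s.
At r₂: circular v_c2 = √(μ/r₂) = 3360 m/s; transfer-apogee v_a = √[μ(2/r₂ − 1/a_t)] = 1934 m/s.
Δv₂ = v_c2 − v_a = 1426 m/s.
Total Δv = Δv₁ + Δv₂ = 3627 m/s = 3.627 km/s.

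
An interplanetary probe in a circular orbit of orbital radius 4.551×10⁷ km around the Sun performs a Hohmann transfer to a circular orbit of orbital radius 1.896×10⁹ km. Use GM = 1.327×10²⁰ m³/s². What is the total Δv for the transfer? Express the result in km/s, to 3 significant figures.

Δv_total ≈ 28.0 km/s

r₁ = 4.551×10⁷ km = 4.551×10¹⁰ m.
r₂ = 1.896×10⁹ km = 1.896×10¹² m.
Transfer ellipse a_t = (r₁ + r₂)/2 = 9.708×10¹¹ m.
At r₁: circular v_c1 = √(μ/r₁) = 54000 m/s; transfer-perihelion v_p = √[μ(2/r₁ − 1/a_t)] = 75470 m/s.
Δv₁ = v_p − v_c1 = 21470 m/s.
At r₂: circular v_c2 = √(μ/r₂) = 8366 m/s; transfer-aphelion v_a = √[μ(2/r₂ − 1/a_t)] = 1811 m/s.
Δv₂ = v_c2 − v_a = 6555 m/s.
Total Δv = Δv₁ + Δv₂ = 28020 m/s = 28.02 km/s.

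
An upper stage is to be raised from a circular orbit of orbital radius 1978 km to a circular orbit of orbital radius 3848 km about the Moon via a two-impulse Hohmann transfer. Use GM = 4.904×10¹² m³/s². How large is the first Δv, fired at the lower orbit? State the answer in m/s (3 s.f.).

r₁ = 1978 km = 1.978×10⁶ m.
r₂ = 3848 km = 3.848×10⁶ m.
Transfer ellipse a_t = (r₁ + r₂)/2 = 2.913×10⁶ m.
At r₁: circular v_c1 = √(μ/r₁) = 1575 m/s; transfer-perilune v_p = √[μ(2/r₁ − 1/a_t)] = 1810 m/s.
Δv₁ = v_p − v_c1 = 235.1 m/s.

Δv ≈ 235 m/s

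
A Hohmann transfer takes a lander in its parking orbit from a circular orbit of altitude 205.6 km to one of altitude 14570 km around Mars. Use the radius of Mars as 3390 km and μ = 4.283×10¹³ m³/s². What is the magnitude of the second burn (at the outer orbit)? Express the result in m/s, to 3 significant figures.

r₁ = 3390 + 205.6 = 3595.6 km = 3.5956×10⁶ m.
r₂ = 3390 + 14570 = 17960 km = 1.7960×10⁷ m.
Transfer ellipse a_t = (r₁ + r₂)/2 = 1.078×10⁷ m.
At r₁: circular v_c1 = √(μ/r₁) = 3451 m/s; transfer-periapsis v_p = √[μ(2/r₁ − 1/a_t)] = 4455 m/s.
At r₂: circular v_c2 = √(μ/r₂) = 1544 m/s; transfer-apoapsis v_a = √[μ(2/r₂ − 1/a_t)] = 892.0 m/s.
Δv₂ = v_c2 − v_a = 652.3 m/s.

Δv ≈ 652 m/s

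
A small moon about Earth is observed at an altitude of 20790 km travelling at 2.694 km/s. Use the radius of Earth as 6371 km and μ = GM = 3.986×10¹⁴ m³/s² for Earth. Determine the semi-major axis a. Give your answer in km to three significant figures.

a ≈ 18000 km

r = 6371 + 20790 = 27161 km = 2.716×10⁷ m.
Vis-viva rearranged: 1/a = 2/r − v²/μ = 7.363×10⁻⁸ − 1.821×10⁻⁸ = 5.543×10⁻⁸ m⁻¹.
a = 1.804×10⁷ m = 18042 km.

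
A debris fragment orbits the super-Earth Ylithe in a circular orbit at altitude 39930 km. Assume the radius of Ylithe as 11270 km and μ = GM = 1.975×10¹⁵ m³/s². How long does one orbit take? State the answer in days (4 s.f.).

r = 11270 + 39930 = 51200 km = 5.1200×10⁷ m.
Kepler's third law: T = 2π√(r³/μ) = 2π√((5.120×10⁷)³ / 1.975×10¹⁵).
r³/μ = 6.796×10⁷ s², so T = 2π × 8.244×10³ = 5.180×10⁴ s.
Converting: 5.180×10⁴ s ÷ 86400 = 0.5995 days.

T ≈ 0.5995 days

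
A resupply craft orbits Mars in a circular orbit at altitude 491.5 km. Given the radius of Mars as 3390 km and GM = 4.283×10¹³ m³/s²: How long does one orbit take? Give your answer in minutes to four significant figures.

T ≈ 122.4 minutes

r = 3390 + 491.5 = 3881.5 km = 3.8815×10⁶ m.
Kepler's third law: T = 2π√(r³/μ) = 2π√((3.882×10⁶)³ / 4.283×10¹³).
r³/μ = 1.365×10⁶ s², so T = 2π × 1.168×10³ = 7.342×10³ s.
Converting: 7.342×10³ s ÷ 60.00 = 122.4 minutes.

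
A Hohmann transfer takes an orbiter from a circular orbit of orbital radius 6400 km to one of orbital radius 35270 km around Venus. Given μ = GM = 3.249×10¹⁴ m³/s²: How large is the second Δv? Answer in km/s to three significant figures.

r₁ = 6400 km = 6.400×10⁶ m.
r₂ = 35270 km = 3.527×10⁷ m.
Transfer ellipse a_t = (r₁ + r₂)/2 = 2.084×10⁷ m.
At r₁: circular v_c1 = √(μ/r₁) = 7125 m/s; transfer-periapsis v_p = √[μ(2/r₁ − 1/a_t)] = 9270 m/s.
At r₂: circular v_c2 = √(μ/r₂) = 3035 m/s; transfer-apoapsis v_a = √[μ(2/r₂ − 1/a_t)] = 1682 m/s.
Δv₂ = v_c2 − v_a = 1353 m/s.
= 1.353 km/s.

Δv ≈ 1.35 km/s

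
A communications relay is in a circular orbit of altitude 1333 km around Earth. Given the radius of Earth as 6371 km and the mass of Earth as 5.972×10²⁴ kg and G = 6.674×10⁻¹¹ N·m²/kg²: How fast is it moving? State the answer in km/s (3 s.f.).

v ≈ 7.19 km/s

μ = GM = 6.674×10⁻¹¹ × 5.972×10²⁴ = 3.986×10¹⁴ m³/s².
r = 6371 + 1333 = 7704.0 km = 7.7040×10⁶ m.
For a circular orbit v = √(μ/r) = √(3.986×10¹⁴ / 7.704×10⁶) = √(5.174×10⁷) = 7193 m/s.
That is 7.193 km/s.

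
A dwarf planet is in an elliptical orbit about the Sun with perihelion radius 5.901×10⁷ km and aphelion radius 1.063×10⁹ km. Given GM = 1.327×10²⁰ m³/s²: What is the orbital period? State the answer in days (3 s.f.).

T ≈ 2650 days

Semi-major axis a = (r_p + r_a)/2 = (5.9010×10⁷ + 1.0630×10⁹)/2 = 5.6100×10⁸ km = 5.610×10¹¹ m.
By Kepler's third law T = 2π√(a³/μ) = 2π × 3.648×10⁷ = 2.292×10⁸ s.
= 2653 days.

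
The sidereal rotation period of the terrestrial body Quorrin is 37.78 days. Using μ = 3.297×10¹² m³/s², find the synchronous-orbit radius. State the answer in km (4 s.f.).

r_sync ≈ 96180 km

T = 37.78 days = 3.264×10⁶ s.
A synchronous orbit has period T, so by Kepler's third law a = (μT²/4π²)^(1/3).
μT²/4π² = 3.297×10¹² × (3.264×10⁶)² / 39.48 = 8.898×10²³ m³.
a = 9.618×10⁷ m = 96184 km.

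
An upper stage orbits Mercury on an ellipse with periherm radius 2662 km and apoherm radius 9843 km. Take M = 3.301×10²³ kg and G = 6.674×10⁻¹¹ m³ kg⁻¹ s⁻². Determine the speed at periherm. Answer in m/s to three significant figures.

v ≈ 3610 m/s

μ = GM = 6.674×10⁻¹¹ × 3.301×10²³ = 2.203×10¹³ m³/s².
Semi-major axis a = (r_p + r_a)/2 = 6252.5 km = 6.252×10⁶ m.
Vis-viva: v² = μ(2/r − 1/a) = 2.203×10¹³ × (7.513×10⁻⁷ − 1.599×10⁻⁷) = 1.303×10⁷ m²/s².
v = 3610 m/s.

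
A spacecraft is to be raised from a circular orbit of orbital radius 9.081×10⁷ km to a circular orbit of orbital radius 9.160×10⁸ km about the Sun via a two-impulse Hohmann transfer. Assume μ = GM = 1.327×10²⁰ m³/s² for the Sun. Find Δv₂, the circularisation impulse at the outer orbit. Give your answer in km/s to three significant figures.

r₁ = 9.081×10⁷ km = 9.081×10¹⁰ m.
r₂ = 9.160×10⁸ km = 9.160×10¹¹ m.
Transfer ellipse a_t = (r₁ + r₂)/2 = 5.034×10¹¹ m.
At r₁: circular v_c1 = √(μ/r₁) = 38230 m/s; transfer-perihelion v_p = √[μ(2/r₁ − 1/a_t)] = 51570 m/s.
At r₂: circular v_c2 = √(μ/r₂) = 12040 m/s; transfer-aphelion v_a = √[μ(2/r₂ − 1/a_t)] = 5112 m/s.
Δv₂ = v_c2 − v_a = 6924 m/s.
= 6.924 km/s.

Δv ≈ 6.92 km/s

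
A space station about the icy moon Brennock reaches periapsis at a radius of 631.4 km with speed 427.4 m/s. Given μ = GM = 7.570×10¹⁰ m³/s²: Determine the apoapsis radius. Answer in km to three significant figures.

apoapsis radius ≈ 2020 km

r_p = 6.314×10⁵ m.
Specific energy ε = v²/2 − μ/r = -2.856×10⁴ J/kg, so a = −μ/(2ε) = 1.325×10⁶ m.
The apsides satisfy r_p + r_a = 2a, so the apoapsis radius is 2a − r_p = 2.019×10⁶ m = 2019.4 km.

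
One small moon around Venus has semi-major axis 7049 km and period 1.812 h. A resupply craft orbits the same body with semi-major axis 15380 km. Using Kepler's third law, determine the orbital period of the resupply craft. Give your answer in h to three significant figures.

Kepler's third law: T² ∝ a³, so T₂ = T₁ (a₂/a₁)^(3/2).
a₂/a₁ = 2.182, (a₂/a₁)^(3/2) = 3.223.
T₂ = 1.812 × 3.223 = 5.840 h.

T₂ ≈ 5.84 h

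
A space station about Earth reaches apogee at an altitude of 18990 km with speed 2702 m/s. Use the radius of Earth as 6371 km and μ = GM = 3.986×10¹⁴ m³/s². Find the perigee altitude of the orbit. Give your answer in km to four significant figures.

perigee altitude ≈ 1301 km

r_a = 6371 + 18990 = 25361 km = 2.536×10⁷ m.
Specific energy ε = v²/2 − μ/r = -1.207×10⁷ J/kg, so a = −μ/(2ε) = 1.652×10⁷ m.
The apsides satisfy r_p + r_a = 2a, so the perigee radius is 2a − r_a = 7.672×10⁶ m = 7672.2 km.
Perigee altitude = 7672.2 − 6371 = 1301.2 km.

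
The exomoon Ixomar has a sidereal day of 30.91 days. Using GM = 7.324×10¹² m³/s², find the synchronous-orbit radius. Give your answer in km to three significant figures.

r_sync ≈ 1.10×10⁵ km

T = 30.91 days = 2.671×10⁶ s.
A synchronous orbit has period T, so by Kepler's third law a = (μT²/4π²)^(1/3).
μT²/4π² = 7.324×10¹² × (2.671×10⁶)² / 39.48 = 1.323×10²⁴ m³.
a = 1.098×10⁸ m = 1.0978×10⁵ km.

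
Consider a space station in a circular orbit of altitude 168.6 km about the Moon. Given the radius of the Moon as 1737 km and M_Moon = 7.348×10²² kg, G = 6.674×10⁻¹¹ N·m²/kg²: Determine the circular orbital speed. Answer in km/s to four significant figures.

v ≈ 1.604 km/s

μ = GM = 6.674×10⁻¹¹ × 7.348×10²² = 4.904×10¹² m³/s².
r = 1737 + 168.6 = 1905.6 km = 1.9056×10⁶ m.
For a circular orbit v = √(μ/r) = √(4.904×10¹² / 1.906×10⁶) = √(2.573×10⁶) = 1604 m/s.
That is 1.604 km/s.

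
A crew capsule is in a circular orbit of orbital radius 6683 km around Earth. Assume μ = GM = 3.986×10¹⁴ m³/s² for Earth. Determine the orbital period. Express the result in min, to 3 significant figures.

T ≈ 90.6 min

r = 6683 km = 6.683×10⁶ m.
Kepler's third law: T = 2π√(r³/μ) = 2π√((6.683×10⁶)³ / 3.986×10¹⁴).
r³/μ = 7.488×10⁵ s², so T = 2π × 8.653×10² = 5.437×10³ s.
Converting: 5.437×10³ s ÷ 60.00 = 90.62 min.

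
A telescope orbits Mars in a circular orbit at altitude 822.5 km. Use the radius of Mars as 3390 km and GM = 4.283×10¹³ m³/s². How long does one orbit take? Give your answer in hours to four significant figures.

T ≈ 2.306 hours

r = 3390 + 822.5 = 4212.5 km = 4.2125×10⁶ m.
Kepler's third law: T = 2π√(r³/μ) = 2π√((4.212×10⁶)³ / 4.283×10¹³).
r³/μ = 1.745×10⁶ s², so T = 2π × 1.321×10³ = 8.301×10³ s.
Converting: 8.301×10³ s ÷ 3600 = 2.306 hours.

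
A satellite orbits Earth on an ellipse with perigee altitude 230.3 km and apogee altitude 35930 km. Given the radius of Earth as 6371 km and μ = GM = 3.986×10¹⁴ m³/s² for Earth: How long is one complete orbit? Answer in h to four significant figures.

r_p = 6371 + 230.3 = 6601.3 km = 6.6013×10⁶ m.
r_a = 6371 + 35930 = 42301 km = 4.2301×10⁷ m.
Semi-major axis a = (r_p + r_a)/2 = (6601.3 + 42301)/2 = 24451 km = 2.445×10⁷ m.
By Kepler's third law T = 2π√(a³/μ) = 2π × 6.056×10³ = 3.805×10⁴ s.
= 10.57 h.

T ≈ 10.57 h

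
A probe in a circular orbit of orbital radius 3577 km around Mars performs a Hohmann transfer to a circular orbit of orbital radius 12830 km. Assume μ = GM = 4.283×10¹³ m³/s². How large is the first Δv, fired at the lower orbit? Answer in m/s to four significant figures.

r₁ = 3577 km = 3.577×10⁶ m.
r₂ = 12830 km = 1.283×10⁷ m.
Transfer ellipse a_t = (r₁ + r₂)/2 = 8.204×10⁶ m.
At r₁: circular v_c1 = √(μ/r₁) = 3460 m/s; transfer-periapsis v_p = √[μ(2/r₁ − 1/a_t)] = 4327 m/s.
Δv₁ = v_p − v_c1 = 867.1 m/s.

Δv ≈ 867.1 m/s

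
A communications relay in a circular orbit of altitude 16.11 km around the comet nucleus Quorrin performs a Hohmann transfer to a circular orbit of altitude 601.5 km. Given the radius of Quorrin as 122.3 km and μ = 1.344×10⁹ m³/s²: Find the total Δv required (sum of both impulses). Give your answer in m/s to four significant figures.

Δv_total ≈ 47.82 m/s

r₁ = 122.3 + 16.11 = 138.41 km = 1.3841×10⁵ m.
r₂ = 122.3 + 601.5 = 723.80 km = 7.2380×10⁵ m.
Transfer ellipse a_t = (r₁ + r₂)/2 = 4.311×10⁵ m.
At r₁: circular v_c1 = √(μ/r₁) = 98.54 m/s; transfer-periapsis v_p = √[μ(2/r₁ − 1/a_t)] = 127.7 m/s.
Δv₁ = v_p − v_c1 = 29.14 m/s.
At r₂: circular v_c2 = √(μ/r₂) = 43.09 m/s; transfer-apoapsis v_a = √[μ(2/r₂ − 1/a_t)] = 24.42 m/s.
Δv₂ = v_c2 − v_a = 18.67 m/s.
Total Δv = Δv₁ + Δv₂ = 47.82 m/s.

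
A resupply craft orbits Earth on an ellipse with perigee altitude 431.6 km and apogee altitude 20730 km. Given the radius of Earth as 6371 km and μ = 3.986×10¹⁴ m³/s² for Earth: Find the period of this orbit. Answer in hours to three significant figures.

r_p = 6371 + 431.6 = 6802.6 km = 6.8026×10⁶ m.
r_a = 6371 + 20730 = 27101 km = 2.7101×10⁷ m.
Semi-major axis a = (r_p + r_a)/2 = (6802.6 + 27101)/2 = 16952 km = 1.695×10⁷ m.
By Kepler's third law T = 2π√(a³/μ) = 2π × 3.496×10³ = 2.197×10⁴ s.
= 6.101 hours.

T ≈ 6.10 hours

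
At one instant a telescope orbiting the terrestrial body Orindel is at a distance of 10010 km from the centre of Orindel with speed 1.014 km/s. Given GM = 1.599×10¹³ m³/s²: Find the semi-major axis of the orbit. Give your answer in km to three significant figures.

r = 1.001×10⁷ m.
Vis-viva rearranged: 1/a = 2/r − v²/μ = 1.998×10⁻⁷ − 6.430×10⁻⁸ = 1.355×10⁻⁷ m⁻¹.
a = 7.380×10⁶ m = 7380.2 km.

a ≈ 7380 km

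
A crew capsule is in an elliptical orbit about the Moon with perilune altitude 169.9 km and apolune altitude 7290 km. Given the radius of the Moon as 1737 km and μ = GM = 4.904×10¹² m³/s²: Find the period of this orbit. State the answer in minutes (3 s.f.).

T ≈ 604 minutes

r_p = 1737 + 169.9 = 1906.9 km = 1.9069×10⁶ m.
r_a = 1737 + 7290 = 9027.0 km = 9.0270×10⁶ m.
Semi-major axis a = (r_p + r_a)/2 = (1906.9 + 9027.0)/2 = 5466.9 km = 5.467×10⁶ m.
By Kepler's third law T = 2π√(a³/μ) = 2π × 5.772×10³ = 3.627×10⁴ s.
= 604.5 minutes.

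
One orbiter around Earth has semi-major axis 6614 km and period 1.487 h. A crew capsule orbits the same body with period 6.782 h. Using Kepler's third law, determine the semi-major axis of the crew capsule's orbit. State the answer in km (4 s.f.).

Kepler's third law: a³ ∝ T², so a₂ = a₁ (T₂/T₁)^(2/3).
T₂/T₁ = 4.561, (T₂/T₁)^(2/3) = 2.750.
a₂ = 6614 × 2.750 = 18190 km.

a₂ ≈ 18190 km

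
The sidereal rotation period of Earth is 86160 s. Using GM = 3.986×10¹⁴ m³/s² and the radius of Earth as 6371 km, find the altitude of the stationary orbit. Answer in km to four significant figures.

A synchronous orbit has period T, so by Kepler's third law a = (μT²/4π²)^(1/3).
μT²/4π² = 3.986×10¹⁴ × (8.616×10⁴)² / 39.48 = 7.495×10²² m³.
a = 4.216×10⁷ m = 42163 km.
Altitude h = a − R = 42163 − 6371 = 35792 km.

h_sync ≈ 35790 km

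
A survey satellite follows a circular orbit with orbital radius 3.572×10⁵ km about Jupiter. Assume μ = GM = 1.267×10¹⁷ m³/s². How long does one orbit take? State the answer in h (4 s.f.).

T ≈ 33.10 h

r = 3.572×10⁵ km = 3.572×10⁸ m.
Kepler's third law: T = 2π√(r³/μ) = 2π√((3.572×10⁸)³ / 1.267×10¹⁷).
r³/μ = 3.597×10⁸ s², so T = 2π × 1.897×10⁴ = 1.192×10⁵ s.
Converting: 1.192×10⁵ s ÷ 3600 = 33.10 h.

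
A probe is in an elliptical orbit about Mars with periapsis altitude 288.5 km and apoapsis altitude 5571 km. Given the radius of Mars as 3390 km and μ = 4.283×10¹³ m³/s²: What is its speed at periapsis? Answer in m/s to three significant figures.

v ≈ 4060 m/s

r_p = 3390 + 288.5 = 3678.5 km = 3.6785×10⁶ m.
r_a = 3390 + 5571 = 8961.0 km = 8.9610×10⁶ m.
Semi-major axis a = (r_p + r_a)/2 = 6319.8 km = 6.320×10⁶ m.
Vis-viva: v² = μ(2/r − 1/a) = 4.283×10¹³ × (5.437×10⁻⁷ − 1.582×10⁻⁷) = 1.651×10⁷ m²/s².
v = 4063 m/s.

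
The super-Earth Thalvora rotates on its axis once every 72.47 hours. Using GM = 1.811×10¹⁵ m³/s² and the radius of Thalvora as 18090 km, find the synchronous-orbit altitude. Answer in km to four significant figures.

T = 72.47 hours = 2.609×10⁵ s.
A synchronous orbit has period T, so by Kepler's third law a = (μT²/4π²)^(1/3).
μT²/4π² = 1.811×10¹⁵ × (2.609×10⁵)² / 39.48 = 3.122×10²⁴ m³.
a = 1.462×10⁸ m = 1.4616×10⁵ km.
Altitude h = a − R = 1.4616×10⁵ − 18090 = 1.2807×10⁵ km.

h_sync ≈ 1.281×10⁵ km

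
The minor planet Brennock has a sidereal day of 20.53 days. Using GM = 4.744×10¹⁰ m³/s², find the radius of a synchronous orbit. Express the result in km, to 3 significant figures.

r_sync ≈ 15600 km

T = 20.53 days = 1.774×10⁶ s.
A synchronous orbit has period T, so by Kepler's third law a = (μT²/4π²)^(1/3).
μT²/4π² = 4.744×10¹⁰ × (1.774×10⁶)² / 39.48 = 3.781×10²¹ m³.
a = 1.558×10⁷ m = 15579 km.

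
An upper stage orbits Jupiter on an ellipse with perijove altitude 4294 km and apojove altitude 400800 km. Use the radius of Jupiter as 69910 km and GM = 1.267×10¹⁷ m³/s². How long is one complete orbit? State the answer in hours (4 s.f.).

r_p = 69910 + 4294 = 74204 km = 7.4204×10⁷ m.
r_a = 69910 + 400800 = 470710 km = 4.7071×10⁸ m.
Semi-major axis a = (r_p + r_a)/2 = (74204 + 4.7071×10⁵)/2 = 2.7246×10⁵ km = 2.725×10⁸ m.
By Kepler's third law T = 2π√(a³/μ) = 2π × 1.263×10⁴ = 7.939×10⁴ s.
= 22.05 hours.

T ≈ 22.05 hours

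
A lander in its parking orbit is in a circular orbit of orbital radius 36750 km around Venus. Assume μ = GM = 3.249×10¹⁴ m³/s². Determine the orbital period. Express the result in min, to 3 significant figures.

T ≈ 1290 min

r = 36750 km = 3.675×10⁷ m.
Kepler's third law: T = 2π√(r³/μ) = 2π√((3.675×10⁷)³ / 3.249×10¹⁴).
r³/μ = 1.528×10⁸ s², so T = 2π × 1.236×10⁴ = 7.766×10⁴ s.
Converting: 7.766×10⁴ s ÷ 60.00 = 1294 min.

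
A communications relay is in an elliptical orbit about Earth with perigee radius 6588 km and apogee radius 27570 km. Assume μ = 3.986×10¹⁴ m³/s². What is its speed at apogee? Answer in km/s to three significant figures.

Semi-major axis a = (r_p + r_a)/2 = 17079 km = 1.708×10⁷ m.
Vis-viva: v² = μ(2/r − 1/a) = 3.986×10¹⁴ × (7.254×10⁻⁸ − 5.855×10⁻⁸) = 5.577×10⁶ m²/s².
v = 2362 m/s = 2.362 km/s.

v ≈ 2.36 km/s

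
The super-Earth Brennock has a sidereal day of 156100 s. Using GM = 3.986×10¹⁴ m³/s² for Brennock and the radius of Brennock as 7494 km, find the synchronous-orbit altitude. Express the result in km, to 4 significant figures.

h_sync ≈ 55170 km

A synchronous orbit has period T, so by Kepler's third law a = (μT²/4π²)^(1/3).
μT²/4π² = 3.986×10¹⁴ × (1.561×10⁵)² / 39.48 = 2.460×10²³ m³.
a = 6.266×10⁷ m = 62661 km.
Altitude h = a − R = 62661 − 7494 = 55167 km.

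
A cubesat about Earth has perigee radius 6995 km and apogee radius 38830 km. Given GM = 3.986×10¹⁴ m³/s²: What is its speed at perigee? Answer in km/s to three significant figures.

Semi-major axis a = (r_p + r_a)/2 = 22912 km = 2.291×10⁷ m.
Vis-viva: v² = μ(2/r − 1/a) = 3.986×10¹⁴ × (2.859×10⁻⁷ − 4.364×10⁻⁸) = 9.657×10⁷ m²/s².
v = 9827 m/s = 9.827 km/s.

v ≈ 9.83 km/s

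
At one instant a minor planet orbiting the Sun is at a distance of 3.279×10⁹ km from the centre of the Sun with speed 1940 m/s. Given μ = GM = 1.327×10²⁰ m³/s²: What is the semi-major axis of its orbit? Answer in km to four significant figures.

a ≈ 1.719×10⁹ km

r = 3.279×10¹² m.
Vis-viva rearranged: 1/a = 2/r − v²/μ = 6.099×10⁻¹³ − 2.836×10⁻¹⁴ = 5.816×10⁻¹³ m⁻¹.
a = 1.719×10¹² m = 1.7195×10⁹ km.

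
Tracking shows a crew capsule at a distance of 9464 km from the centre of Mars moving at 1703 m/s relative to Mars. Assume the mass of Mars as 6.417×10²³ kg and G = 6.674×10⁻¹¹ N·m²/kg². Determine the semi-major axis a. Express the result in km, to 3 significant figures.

μ = GM = 6.674×10⁻¹¹ × 6.417×10²³ = 4.283×10¹³ m³/s².
r = 9.464×10⁶ m.
Specific orbital energy ε = v²/2 − μ/r = (1703)²/2 − 4.283×10¹³/9.464×10⁶ = -3.075×10⁶ J/kg.
Since ε = −μ/(2a), a = −μ/(2ε) = 6.963×10⁶ m = 6963.4 km.

a ≈ 6960 km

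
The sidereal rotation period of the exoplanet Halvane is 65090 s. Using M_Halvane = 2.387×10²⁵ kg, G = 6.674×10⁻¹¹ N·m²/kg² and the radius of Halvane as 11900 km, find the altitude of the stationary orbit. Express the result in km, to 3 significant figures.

μ = GM = 6.674×10⁻¹¹ × 2.387×10²⁵ = 1.593×10¹⁵ m³/s².
A synchronous orbit has period T, so by Kepler's third law a = (μT²/4π²)^(1/3).
μT²/4π² = 1.593×10¹⁵ × (6.509×10⁴)² / 39.48 = 1.710×10²³ m³.
a = 5.550×10⁷ m = 55501 km.
Altitude h = a − R = 55501 − 11900 = 43601 km.

h_sync ≈ 43600 km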